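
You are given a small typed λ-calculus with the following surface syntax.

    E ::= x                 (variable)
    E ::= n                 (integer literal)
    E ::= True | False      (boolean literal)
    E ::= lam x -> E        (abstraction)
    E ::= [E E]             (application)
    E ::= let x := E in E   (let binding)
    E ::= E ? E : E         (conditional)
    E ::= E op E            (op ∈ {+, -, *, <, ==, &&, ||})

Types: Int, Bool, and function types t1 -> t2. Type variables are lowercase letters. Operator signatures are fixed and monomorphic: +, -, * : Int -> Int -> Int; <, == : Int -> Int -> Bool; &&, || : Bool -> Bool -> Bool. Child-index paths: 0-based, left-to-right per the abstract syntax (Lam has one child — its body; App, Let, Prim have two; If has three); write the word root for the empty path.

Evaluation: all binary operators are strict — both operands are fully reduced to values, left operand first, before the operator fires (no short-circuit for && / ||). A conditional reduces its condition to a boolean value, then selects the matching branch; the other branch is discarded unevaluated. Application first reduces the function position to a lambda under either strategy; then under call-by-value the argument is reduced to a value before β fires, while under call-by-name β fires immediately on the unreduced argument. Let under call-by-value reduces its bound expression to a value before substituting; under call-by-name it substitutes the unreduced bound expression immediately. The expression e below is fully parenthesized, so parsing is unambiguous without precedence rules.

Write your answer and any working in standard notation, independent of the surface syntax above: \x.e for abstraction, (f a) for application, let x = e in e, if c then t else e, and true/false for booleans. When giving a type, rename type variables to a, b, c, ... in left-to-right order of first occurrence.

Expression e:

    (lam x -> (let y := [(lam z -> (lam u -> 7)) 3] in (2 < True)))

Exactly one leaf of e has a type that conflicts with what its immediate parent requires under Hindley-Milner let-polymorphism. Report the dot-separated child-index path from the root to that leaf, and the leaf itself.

Derivation:
\u._ : c -> Int
\z._ : b -> c -> Int
  unify b -> c -> Int ~ Int -> d
  unify b ~ Int
  unify c -> Int ~ d
_ _ : c -> Int
let y : forall. c -> Int
  unify Int ~ Int
  unify Bool ~ Int
  FAIL: mismatch Bool ~ Int

Answer: 0.1.1 : true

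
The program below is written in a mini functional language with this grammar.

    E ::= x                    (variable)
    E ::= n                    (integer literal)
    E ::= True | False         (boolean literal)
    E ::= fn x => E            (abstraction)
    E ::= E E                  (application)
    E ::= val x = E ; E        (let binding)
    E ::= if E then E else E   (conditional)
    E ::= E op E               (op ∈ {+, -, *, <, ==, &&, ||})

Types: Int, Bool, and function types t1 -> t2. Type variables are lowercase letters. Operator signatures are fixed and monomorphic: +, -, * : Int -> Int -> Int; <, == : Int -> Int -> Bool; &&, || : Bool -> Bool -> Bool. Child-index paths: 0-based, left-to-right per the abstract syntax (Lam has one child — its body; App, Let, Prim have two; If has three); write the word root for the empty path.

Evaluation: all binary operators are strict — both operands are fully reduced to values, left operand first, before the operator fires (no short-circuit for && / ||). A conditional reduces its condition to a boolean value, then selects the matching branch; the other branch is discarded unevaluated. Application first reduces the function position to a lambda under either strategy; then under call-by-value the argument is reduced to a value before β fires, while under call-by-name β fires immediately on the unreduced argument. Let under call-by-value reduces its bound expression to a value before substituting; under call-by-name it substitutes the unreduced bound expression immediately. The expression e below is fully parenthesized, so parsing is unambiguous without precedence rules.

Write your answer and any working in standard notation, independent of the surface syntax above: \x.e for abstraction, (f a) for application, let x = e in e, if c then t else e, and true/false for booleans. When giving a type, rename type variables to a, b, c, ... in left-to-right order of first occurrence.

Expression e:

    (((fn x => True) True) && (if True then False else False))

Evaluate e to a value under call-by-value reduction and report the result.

Derivation:
step 0: (((\x.true) true) && (if true then false else false))
step 1: [beta@0] (true && (if true then false else false))
step 2: [if@1] (true && false)
step 3: [delta@root] false

Answer: false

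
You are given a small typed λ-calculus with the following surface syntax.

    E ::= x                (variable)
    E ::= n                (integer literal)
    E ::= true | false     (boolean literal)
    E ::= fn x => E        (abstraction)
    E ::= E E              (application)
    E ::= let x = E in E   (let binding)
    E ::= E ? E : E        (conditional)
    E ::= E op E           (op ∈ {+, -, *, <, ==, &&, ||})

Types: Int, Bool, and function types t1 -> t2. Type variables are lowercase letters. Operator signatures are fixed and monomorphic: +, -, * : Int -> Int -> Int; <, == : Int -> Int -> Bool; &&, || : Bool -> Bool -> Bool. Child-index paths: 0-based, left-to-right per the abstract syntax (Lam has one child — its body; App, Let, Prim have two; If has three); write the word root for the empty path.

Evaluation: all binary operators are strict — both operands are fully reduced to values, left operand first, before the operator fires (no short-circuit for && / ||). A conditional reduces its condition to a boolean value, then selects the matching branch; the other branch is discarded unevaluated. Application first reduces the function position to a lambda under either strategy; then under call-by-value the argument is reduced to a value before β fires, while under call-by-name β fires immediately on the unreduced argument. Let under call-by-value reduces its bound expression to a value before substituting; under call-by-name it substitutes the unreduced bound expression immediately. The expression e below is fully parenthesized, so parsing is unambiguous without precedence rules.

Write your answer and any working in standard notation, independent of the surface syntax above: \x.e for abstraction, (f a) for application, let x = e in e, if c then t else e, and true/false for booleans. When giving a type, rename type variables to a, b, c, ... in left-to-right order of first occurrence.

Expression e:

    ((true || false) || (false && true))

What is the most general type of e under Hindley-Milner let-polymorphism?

Derivation:
  unify Bool ~ Bool
  unify Bool ~ Bool
  unify Bool ~ Bool
  unify Bool ~ Bool
  unify Bool ~ Bool
  unify Bool ~ Bool

Answer: Bool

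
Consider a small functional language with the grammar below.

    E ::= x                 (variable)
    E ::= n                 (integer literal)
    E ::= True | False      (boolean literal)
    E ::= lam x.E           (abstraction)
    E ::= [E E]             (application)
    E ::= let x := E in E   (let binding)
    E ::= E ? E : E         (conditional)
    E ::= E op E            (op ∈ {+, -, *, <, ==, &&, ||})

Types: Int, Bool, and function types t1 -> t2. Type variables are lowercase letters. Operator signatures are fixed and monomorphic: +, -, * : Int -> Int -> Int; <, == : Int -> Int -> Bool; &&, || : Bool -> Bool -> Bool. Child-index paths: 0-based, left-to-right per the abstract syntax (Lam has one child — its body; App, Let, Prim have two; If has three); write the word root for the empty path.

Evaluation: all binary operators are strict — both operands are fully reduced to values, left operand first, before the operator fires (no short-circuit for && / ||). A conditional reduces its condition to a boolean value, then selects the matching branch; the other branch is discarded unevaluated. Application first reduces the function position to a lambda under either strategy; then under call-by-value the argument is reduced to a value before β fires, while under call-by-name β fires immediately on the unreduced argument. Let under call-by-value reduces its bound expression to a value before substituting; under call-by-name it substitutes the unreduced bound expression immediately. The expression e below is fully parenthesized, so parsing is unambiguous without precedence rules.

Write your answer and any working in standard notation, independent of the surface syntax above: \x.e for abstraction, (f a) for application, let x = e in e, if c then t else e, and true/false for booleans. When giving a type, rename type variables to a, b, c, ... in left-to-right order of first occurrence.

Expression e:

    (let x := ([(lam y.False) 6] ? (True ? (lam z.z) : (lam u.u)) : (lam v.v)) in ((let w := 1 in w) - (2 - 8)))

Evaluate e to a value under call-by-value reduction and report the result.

Answer: 7

Trace:
step 0: (let x = (if ((\y.false) 6) then (if true then (\z.z) else (\u.u)) else (\v.v)) in ((let w = 1 in w) - (2 - 8)))
step 1: [beta@0.0] (let x = (if false then (if true then (\z.z) else (\u.u)) else (\v.v)) in ((let w = 1 in w) - (2 - 8)))
step 2: [if@0] (let x = (\v.v) in ((let w = 1 in w) - (2 - 8)))
step 3: [let@root] ((let w = 1 in w) - (2 - 8))
step 4: [let@0] (1 - (2 - 8))
step 5: [delta@1] (1 - -6)
step 6: [delta@root] 7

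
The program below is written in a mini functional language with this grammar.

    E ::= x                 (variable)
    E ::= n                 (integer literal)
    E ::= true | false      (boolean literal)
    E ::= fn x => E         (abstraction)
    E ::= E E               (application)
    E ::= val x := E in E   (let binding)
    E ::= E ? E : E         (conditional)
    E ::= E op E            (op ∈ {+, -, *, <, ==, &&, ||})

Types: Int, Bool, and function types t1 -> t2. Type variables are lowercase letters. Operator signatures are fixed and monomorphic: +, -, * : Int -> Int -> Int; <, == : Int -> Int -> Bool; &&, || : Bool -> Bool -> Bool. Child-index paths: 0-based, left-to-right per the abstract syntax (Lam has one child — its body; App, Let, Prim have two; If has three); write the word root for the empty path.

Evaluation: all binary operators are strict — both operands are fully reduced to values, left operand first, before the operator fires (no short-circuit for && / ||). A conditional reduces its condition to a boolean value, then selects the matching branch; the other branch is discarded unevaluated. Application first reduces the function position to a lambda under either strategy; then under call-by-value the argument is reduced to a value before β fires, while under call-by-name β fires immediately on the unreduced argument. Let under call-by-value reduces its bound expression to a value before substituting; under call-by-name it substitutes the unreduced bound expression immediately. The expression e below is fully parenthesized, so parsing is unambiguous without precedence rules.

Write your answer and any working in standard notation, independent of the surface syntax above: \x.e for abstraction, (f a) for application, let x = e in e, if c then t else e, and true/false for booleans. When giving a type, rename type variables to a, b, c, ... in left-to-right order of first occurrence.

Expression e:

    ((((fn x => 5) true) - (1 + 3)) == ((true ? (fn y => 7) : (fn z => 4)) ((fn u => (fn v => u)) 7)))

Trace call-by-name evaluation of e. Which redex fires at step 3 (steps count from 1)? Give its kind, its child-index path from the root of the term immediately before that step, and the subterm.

Working:
step 0: ((((\x.5) true) - (1 + 3)) == ((if true then (\y.7) else (\z.4)) ((\u.(\v.u)) 7)))
step 1: [beta@0.0] ((5 - (1 + 3)) == ((if true then (\y.7) else (\z.4)) ((\u.(\v.u)) 7)))
step 2: [delta@0.1] ((5 - 4) == ((if true then (\y.7) else (\z.4)) ((\u.(\v.u)) 7)))
step 3: [delta@0] (1 == ((if true then (\y.7) else (\z.4)) ((\u.(\v.u)) 7)))

Answer: delta at 0 : (5 - 4)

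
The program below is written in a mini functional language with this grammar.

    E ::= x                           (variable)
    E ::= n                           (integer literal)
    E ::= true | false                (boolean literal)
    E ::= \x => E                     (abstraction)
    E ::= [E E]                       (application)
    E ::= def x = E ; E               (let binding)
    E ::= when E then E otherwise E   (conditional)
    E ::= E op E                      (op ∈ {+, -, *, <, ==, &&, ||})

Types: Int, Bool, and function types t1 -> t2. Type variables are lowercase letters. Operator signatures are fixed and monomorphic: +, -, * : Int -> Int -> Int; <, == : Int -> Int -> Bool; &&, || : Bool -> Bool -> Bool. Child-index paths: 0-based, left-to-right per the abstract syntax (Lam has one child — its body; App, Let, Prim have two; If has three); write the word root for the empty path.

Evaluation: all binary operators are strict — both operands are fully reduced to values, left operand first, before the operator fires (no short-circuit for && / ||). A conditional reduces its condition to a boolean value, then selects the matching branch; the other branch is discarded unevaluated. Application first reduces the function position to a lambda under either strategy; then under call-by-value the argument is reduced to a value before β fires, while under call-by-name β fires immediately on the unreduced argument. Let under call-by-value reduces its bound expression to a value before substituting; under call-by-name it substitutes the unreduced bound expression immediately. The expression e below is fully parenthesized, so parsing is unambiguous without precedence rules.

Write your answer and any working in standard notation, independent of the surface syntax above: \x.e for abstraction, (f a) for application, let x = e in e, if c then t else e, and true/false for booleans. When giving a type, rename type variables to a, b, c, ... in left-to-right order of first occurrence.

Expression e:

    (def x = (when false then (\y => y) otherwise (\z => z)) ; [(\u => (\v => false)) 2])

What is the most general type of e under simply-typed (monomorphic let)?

Answer: a -> Bool

Working:
  unify Bool ~ Bool
y : a
\y._ : a -> a
z : b
\z._ : b -> b
  unify a -> a ~ b -> b
  unify a ~ b
  unify b ~ b
let x : b -> b
\v._ : d -> Bool
\u._ : c -> d -> Bool
  unify c -> d -> Bool ~ Int -> e
  unify c ~ Int
  unify d -> Bool ~ e
_ _ : d -> Bool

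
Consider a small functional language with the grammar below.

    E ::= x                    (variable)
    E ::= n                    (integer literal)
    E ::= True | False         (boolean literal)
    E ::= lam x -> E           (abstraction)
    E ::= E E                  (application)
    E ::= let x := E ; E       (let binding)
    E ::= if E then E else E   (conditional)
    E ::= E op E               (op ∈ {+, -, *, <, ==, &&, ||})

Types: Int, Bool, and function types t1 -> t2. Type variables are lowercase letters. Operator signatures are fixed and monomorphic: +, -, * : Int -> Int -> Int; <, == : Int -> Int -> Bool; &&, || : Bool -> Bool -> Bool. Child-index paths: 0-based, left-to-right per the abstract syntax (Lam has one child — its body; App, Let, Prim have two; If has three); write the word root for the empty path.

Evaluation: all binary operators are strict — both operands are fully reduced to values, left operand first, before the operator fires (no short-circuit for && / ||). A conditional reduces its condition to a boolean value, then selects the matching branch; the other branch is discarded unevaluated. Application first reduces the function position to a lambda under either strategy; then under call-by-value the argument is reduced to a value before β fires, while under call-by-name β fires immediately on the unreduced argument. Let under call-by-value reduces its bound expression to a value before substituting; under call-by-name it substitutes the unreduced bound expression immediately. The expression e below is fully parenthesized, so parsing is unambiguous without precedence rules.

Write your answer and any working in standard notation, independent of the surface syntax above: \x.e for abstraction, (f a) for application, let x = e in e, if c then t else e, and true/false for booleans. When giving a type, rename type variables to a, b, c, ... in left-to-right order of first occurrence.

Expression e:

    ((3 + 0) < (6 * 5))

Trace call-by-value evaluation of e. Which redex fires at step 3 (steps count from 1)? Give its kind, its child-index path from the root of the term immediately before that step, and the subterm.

Working:
step 0: ((3 + 0) < (6 * 5))
step 1: [delta@0] (3 < (6 * 5))
step 2: [delta@1] (3 < 30)
step 3: [delta@root] true

Answer: delta at root : (3 < 30)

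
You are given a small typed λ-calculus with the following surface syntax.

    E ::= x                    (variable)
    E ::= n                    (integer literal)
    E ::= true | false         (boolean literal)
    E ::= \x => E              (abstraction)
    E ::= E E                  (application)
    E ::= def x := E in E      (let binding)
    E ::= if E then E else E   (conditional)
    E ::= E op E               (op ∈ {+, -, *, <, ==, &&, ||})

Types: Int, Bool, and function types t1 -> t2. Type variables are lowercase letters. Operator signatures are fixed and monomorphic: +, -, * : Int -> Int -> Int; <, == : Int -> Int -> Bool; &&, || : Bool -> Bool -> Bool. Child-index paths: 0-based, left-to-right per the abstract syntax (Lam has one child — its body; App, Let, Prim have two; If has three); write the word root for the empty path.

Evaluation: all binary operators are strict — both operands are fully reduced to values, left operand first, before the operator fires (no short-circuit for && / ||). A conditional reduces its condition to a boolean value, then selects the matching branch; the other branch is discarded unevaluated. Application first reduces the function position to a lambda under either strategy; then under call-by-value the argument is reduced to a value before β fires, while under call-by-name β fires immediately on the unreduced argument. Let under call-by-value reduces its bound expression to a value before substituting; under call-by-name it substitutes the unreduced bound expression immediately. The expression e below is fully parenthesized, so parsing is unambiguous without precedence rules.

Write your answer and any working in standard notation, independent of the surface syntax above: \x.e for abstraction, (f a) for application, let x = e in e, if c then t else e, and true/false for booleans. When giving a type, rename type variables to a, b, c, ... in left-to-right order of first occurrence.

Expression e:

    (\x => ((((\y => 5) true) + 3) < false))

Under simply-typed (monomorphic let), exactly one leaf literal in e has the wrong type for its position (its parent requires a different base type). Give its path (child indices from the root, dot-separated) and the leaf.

Answer: 0.1 : false

Trace:
\y._ : b -> Int
  unify b -> Int ~ Bool -> c
  unify b ~ Bool
  unify Int ~ c
_ _ : Int
  unify Int ~ Int
  unify Int ~ Int
  unify Int ~ Int
  unify Bool ~ Int
  FAIL: mismatch Bool ~ Int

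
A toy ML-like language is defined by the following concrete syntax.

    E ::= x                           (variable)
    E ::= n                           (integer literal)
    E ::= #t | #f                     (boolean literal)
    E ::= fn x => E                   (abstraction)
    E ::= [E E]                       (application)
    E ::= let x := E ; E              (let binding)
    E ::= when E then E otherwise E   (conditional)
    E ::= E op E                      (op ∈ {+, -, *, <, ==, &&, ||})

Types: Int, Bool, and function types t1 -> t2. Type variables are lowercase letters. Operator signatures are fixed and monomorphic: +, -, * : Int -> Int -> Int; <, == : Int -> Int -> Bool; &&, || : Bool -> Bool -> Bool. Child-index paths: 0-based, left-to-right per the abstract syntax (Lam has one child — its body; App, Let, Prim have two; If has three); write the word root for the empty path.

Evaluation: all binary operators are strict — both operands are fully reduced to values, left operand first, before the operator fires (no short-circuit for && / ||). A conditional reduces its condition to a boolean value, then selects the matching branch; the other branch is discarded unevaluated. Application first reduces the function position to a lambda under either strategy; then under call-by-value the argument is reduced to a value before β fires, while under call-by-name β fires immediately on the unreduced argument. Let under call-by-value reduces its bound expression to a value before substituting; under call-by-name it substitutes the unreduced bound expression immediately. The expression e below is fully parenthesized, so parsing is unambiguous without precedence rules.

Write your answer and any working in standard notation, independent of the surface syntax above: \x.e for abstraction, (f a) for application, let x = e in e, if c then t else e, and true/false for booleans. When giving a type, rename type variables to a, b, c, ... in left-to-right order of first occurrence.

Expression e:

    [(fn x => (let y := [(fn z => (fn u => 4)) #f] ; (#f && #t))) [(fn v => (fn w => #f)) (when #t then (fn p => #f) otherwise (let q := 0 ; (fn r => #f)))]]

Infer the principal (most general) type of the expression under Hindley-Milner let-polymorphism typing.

Answer: Bool

Trace:
\u._ : c -> Int
\z._ : b -> c -> Int
  unify b -> c -> Int ~ Bool -> d
  unify b ~ Bool
  unify c -> Int ~ d
_ _ : c -> Int
let y : forall. c -> Int
  unify Bool ~ Bool
  unify Bool ~ Bool
\x._ : a -> Bool
\w._ : f -> Bool
\v._ : e -> f -> Bool
  unify Bool ~ Bool
\p._ : g -> Bool
let q : Int
\r._ : h -> Bool
  unify g -> Bool ~ h -> Bool
  unify g ~ h
  unify Bool ~ Bool
  unify e -> f -> Bool ~ (h -> Bool) -> i
  unify e ~ h -> Bool
  unify f -> Bool ~ i
_ _ : f -> Bool
  unify a -> Bool ~ (f -> Bool) -> j
  unify a ~ f -> Bool
  unify Bool ~ j
_ _ : Bool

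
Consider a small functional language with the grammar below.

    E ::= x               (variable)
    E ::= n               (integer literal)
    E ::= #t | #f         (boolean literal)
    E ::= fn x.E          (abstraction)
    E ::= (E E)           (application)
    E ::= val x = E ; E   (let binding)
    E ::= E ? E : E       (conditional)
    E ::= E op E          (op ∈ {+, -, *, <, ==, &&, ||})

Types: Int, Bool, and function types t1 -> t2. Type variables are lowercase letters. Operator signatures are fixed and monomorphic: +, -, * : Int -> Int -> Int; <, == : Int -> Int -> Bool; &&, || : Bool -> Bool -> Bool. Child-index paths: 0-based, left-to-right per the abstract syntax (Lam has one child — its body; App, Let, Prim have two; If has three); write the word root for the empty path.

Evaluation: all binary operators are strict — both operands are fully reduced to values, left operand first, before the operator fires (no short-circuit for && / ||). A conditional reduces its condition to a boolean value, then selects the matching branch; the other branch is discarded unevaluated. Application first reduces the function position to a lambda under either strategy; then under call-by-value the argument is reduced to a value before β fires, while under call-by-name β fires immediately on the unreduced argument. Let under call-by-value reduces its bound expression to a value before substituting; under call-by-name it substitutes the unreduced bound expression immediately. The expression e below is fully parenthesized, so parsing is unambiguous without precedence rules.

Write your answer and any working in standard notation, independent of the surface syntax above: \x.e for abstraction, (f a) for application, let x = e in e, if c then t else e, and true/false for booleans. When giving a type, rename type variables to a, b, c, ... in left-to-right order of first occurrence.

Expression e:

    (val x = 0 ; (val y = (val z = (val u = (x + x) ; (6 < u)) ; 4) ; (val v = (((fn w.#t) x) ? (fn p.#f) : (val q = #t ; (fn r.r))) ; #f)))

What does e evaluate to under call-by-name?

Working:
step 0: (let x = 0 in (let y = (let z = (let u = (x + x) in (6 < u)) in 4) in (let v = (if ((\w.true) x) then (\p.false) else (let q = true in (\r.r))) in false)))
step 1: [let@root] (let y = (let z = (let u = (0 + 0) in (6 < u)) in 4) in (let v = (if ((\w.true) 0) then (\p.false) else (let q = true in (\r.r))) in false))
step 2: [let@root] (let v = (if ((\w.true) 0) then (\p.false) else (let q = true in (\r.r))) in false)
step 3: [let@root] false

Answer: false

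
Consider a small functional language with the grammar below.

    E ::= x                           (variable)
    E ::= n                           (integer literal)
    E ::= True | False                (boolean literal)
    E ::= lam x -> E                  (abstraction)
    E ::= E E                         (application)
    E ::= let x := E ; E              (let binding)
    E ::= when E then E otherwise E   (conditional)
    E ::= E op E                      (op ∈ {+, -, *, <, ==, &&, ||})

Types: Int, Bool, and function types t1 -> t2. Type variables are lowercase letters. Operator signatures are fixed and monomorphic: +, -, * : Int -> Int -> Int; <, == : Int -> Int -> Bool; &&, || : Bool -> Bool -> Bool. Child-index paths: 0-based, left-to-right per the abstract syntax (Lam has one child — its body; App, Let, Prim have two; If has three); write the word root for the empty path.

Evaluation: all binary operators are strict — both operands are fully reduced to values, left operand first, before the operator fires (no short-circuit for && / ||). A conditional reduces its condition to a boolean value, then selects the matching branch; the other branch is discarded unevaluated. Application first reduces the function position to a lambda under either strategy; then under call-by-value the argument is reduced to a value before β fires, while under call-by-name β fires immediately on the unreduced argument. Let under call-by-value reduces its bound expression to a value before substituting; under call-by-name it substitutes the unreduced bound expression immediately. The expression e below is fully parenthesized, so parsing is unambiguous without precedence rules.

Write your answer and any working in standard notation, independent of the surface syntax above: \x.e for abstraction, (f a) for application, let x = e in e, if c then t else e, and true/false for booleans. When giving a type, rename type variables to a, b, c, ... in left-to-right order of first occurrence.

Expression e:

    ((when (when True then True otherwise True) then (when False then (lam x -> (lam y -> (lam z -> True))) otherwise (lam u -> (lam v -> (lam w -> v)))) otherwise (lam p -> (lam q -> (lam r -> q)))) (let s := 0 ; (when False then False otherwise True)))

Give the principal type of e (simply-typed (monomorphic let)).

Trace:
  unify Bool ~ Bool
  unify Bool ~ Bool
  unify Bool ~ Bool
  unify Bool ~ Bool
\z._ : c -> Bool
\y._ : b -> c -> Bool
\x._ : a -> b -> c -> Bool
v : e
\w._ : f -> e
\v._ : e -> f -> e
\u._ : d -> e -> f -> e
  unify a -> b -> c -> Bool ~ d -> e -> f -> e
  unify a ~ d
  unify b -> c -> Bool ~ e -> f -> e
  unify b ~ e
  unify c -> Bool ~ f -> e
  unify c ~ f
  unify Bool ~ e
q : h
\r._ : i -> h
\q._ : h -> i -> h
\p._ : g -> h -> i -> h
  unify d -> Bool -> f -> Bool ~ g -> h -> i -> h
  unify d ~ g
  unify Bool -> f -> Bool ~ h -> i -> h
  unify Bool ~ h
  unify f -> Bool ~ i -> Bool
  unify f ~ i
  unify Bool ~ Bool
let s : Int
  unify Bool ~ Bool
  unify Bool ~ Bool
  unify g -> Bool -> i -> Bool ~ Bool -> j
  unify g ~ Bool
  unify Bool -> i -> Bool ~ j
_ _ : Bool -> i -> Bool

Answer: Bool -> a -> Bool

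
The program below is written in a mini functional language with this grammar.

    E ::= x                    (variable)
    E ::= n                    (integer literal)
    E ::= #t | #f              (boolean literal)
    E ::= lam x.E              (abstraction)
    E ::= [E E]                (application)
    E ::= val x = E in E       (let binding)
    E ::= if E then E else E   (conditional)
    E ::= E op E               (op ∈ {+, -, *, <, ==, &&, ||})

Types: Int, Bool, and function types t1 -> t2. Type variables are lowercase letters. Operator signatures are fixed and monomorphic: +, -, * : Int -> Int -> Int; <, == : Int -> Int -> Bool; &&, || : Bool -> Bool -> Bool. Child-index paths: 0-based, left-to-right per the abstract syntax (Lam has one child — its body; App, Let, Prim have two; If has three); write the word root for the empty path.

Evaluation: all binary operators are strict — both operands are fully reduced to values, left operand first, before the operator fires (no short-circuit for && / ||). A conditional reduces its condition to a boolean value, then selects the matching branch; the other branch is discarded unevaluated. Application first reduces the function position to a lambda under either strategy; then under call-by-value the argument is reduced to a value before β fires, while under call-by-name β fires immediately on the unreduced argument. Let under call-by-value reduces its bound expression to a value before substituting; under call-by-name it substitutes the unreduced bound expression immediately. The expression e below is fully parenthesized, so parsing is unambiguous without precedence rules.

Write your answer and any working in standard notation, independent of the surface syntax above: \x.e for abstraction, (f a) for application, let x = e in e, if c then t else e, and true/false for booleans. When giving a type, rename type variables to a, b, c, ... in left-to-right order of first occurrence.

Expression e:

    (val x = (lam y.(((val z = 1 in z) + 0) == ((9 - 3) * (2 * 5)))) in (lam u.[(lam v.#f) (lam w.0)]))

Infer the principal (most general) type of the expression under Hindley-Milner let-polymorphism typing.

Derivation:
let z : Int
z : Int
  unify Int ~ Int
  unify Int ~ Int
  unify Int ~ Int
  unify Int ~ Int
  unify Int ~ Int
  unify Int ~ Int
  unify Int ~ Int
  unify Int ~ Int
  unify Int ~ Int
  unify Int ~ Int
\y._ : a -> Bool
let x : forall. a -> Bool
\v._ : c -> Bool
\w._ : d -> Int
  unify c -> Bool ~ (d -> Int) -> e
  unify c ~ d -> Int
  unify Bool ~ e
_ _ : Bool
\u._ : b -> Bool

Answer: a -> Bool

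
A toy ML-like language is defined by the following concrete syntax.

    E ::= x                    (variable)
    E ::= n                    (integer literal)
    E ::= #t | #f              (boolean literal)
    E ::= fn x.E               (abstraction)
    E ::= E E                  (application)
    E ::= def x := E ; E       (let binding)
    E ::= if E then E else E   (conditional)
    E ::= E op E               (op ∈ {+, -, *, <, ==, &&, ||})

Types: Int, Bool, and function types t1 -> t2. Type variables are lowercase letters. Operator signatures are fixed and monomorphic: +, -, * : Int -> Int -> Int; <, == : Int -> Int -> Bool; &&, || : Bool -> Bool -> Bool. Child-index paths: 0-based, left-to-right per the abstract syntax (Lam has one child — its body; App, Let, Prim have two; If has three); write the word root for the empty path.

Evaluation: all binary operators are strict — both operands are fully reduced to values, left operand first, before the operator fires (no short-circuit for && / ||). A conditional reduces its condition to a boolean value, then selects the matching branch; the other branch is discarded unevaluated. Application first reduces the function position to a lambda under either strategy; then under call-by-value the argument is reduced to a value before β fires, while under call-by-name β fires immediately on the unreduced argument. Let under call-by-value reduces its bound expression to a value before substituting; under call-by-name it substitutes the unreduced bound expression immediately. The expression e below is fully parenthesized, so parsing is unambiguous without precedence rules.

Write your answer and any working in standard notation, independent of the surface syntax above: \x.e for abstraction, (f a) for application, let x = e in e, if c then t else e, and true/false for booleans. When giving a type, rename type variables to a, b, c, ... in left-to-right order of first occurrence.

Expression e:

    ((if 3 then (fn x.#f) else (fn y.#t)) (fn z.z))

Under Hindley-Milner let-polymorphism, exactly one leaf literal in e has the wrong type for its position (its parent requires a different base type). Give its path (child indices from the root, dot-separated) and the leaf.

Trace:
  unify Int ~ Bool
  FAIL: mismatch Int ~ Bool

Answer: 0.0 : 3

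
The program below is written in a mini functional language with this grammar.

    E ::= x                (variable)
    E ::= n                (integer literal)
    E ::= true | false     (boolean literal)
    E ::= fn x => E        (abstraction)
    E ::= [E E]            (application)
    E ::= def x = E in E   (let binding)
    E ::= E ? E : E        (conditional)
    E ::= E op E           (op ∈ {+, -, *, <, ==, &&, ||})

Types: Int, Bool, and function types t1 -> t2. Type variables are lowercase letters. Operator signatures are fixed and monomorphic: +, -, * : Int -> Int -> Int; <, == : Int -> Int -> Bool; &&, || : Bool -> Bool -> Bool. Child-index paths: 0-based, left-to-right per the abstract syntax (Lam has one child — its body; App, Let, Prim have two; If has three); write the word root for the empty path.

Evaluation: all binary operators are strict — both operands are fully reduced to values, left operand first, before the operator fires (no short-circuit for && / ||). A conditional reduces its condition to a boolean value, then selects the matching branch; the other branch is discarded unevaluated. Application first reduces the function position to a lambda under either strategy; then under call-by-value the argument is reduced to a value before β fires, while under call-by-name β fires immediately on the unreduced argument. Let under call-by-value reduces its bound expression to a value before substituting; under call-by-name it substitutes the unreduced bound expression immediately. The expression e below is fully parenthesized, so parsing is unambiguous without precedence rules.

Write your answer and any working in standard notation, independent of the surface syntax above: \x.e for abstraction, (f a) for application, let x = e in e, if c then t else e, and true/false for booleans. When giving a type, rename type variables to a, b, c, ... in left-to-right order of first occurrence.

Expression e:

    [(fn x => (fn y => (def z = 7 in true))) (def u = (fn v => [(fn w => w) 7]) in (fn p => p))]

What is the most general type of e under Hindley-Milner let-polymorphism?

Derivation:
let z : Int
\y._ : b -> Bool
\x._ : a -> b -> Bool
w : d
\w._ : d -> d
  unify d -> d ~ Int -> e
  unify d ~ Int
  unify Int ~ e
_ _ : Int
\v._ : c -> Int
let u : forall. c -> Int
p : f
\p._ : f -> f
  unify a -> b -> Bool ~ (f -> f) -> g
  unify a ~ f -> f
  unify b -> Bool ~ g
_ _ : b -> Bool

Answer: a -> Bool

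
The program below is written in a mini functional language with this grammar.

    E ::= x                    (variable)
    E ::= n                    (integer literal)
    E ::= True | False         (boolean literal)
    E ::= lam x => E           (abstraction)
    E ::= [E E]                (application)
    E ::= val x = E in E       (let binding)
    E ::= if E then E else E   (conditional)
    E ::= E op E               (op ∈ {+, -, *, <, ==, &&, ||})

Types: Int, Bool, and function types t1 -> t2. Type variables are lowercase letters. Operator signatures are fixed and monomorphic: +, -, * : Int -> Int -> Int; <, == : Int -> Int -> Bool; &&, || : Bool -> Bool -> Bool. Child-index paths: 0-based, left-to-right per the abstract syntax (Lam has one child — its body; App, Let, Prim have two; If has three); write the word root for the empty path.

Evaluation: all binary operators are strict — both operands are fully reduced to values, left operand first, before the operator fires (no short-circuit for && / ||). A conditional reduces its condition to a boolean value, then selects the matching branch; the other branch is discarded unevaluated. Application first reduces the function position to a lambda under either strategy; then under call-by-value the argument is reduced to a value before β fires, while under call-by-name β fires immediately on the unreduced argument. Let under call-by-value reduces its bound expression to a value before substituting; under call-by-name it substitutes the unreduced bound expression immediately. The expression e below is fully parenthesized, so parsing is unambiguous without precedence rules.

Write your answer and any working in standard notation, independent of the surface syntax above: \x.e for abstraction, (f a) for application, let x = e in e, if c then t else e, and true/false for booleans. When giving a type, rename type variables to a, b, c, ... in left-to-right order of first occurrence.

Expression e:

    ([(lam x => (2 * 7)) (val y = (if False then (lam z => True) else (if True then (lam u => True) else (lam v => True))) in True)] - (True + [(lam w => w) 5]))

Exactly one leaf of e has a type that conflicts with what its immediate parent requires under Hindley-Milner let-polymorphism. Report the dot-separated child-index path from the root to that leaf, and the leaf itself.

Trace:
  unify Int ~ Int
  unify Int ~ Int
\x._ : a -> Int
  unify Bool ~ Bool
\z._ : b -> Bool
  unify Bool ~ Bool
\u._ : c -> Bool
\v._ : d -> Bool
  unify c -> Bool ~ d -> Bool
  unify c ~ d
  unify Bool ~ Bool
  unify b -> Bool ~ d -> Bool
  unify b ~ d
  unify Bool ~ Bool
let y : forall. d -> Bool
  unify a -> Int ~ Bool -> e
  unify a ~ Bool
  unify Int ~ e
_ _ : Int
  unify Int ~ Int
  unify Bool ~ Int
  FAIL: mismatch Bool ~ Int

Answer: 1.0 : true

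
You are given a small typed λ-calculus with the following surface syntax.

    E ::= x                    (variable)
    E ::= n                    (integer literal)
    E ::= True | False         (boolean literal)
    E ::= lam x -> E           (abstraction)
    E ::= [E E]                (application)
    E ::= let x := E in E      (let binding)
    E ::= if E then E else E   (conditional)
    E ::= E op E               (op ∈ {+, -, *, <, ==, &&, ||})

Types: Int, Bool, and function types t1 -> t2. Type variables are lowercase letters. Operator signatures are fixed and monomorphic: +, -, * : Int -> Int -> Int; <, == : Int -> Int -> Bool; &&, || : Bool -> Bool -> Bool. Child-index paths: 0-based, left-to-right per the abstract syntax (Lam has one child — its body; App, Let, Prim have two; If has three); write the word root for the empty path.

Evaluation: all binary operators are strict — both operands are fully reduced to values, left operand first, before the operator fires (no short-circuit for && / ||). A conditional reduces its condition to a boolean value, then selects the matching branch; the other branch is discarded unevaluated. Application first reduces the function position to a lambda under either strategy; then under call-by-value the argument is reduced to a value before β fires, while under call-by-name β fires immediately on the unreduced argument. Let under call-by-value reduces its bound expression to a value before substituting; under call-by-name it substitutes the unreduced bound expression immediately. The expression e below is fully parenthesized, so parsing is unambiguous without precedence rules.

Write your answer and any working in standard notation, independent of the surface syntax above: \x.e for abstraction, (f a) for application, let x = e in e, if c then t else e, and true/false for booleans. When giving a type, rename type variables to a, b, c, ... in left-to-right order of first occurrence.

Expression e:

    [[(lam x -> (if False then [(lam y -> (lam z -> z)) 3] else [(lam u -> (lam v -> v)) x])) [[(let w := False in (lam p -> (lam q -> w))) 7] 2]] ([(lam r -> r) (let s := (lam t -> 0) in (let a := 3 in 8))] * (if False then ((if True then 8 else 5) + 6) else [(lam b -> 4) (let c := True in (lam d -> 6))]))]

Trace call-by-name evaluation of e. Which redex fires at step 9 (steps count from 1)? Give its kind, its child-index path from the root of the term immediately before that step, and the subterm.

Answer: beta at 1 : ((\b.4) (let c = true in (\d.6)))

Working:
step 0: (((\x.(if false then ((\y.(\z.z)) 3) else ((\u.(\v.v)) x))) (((let w = false in (\p.(\q.w))) 7) 2)) (((\r.r) (let s = (\t.0) in (let a = 3 in 8))) * (if false then ((if true then 8 else 5) + 6) else ((\b.4) (let c = true in (\d.6))))))
step 1: [beta@0] ((if false then ((\y.(\z.z)) 3) else ((\u.(\v.v)) (((let w = false in (\p.(\q.w))) 7) 2))) (((\r.r) (let s = (\t.0) in (let a = 3 in 8))) * (if false then ((if true then 8 else 5) + 6) else ((\b.4) (let c = true in (\d.6))))))
step 2: [if@0] (((\u.(\v.v)) (((let w = false in (\p.(\q.w))) 7) 2)) (((\r.r) (let s = (\t.0) in (let a = 3 in 8))) * (if false then ((if true then 8 else 5) + 6) else ((\b.4) (let c = true in (\d.6))))))
step 3: [beta@0] ((\v.v) (((\r.r) (let s = (\t.0) in (let a = 3 in 8))) * (if false then ((if true then 8 else 5) + 6) else ((\b.4) (let c = true in (\d.6))))))
step 4: [beta@root] (((\r.r) (let s = (\t.0) in (let a = 3 in 8))) * (if false then ((if true then 8 else 5) + 6) else ((\b.4) (let c = true in (\d.6)))))
step 5: [beta@0] ((let s = (\t.0) in (let a = 3 in 8)) * (if false then ((if true then 8 else 5) + 6) else ((\b.4) (let c = true in (\d.6)))))
step 6: [let@0] ((let a = 3 in 8) * (if false then ((if true then 8 else 5) + 6) else ((\b.4) (let c = true in (\d.6)))))
step 7: [let@0] (8 * (if false then ((if true then 8 else 5) + 6) else ((\b.4) (let c = true in (\d.6)))))
step 8: [if@1] (8 * ((\b.4) (let c = true in (\d.6))))
step 9: [beta@1] (8 * 4)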